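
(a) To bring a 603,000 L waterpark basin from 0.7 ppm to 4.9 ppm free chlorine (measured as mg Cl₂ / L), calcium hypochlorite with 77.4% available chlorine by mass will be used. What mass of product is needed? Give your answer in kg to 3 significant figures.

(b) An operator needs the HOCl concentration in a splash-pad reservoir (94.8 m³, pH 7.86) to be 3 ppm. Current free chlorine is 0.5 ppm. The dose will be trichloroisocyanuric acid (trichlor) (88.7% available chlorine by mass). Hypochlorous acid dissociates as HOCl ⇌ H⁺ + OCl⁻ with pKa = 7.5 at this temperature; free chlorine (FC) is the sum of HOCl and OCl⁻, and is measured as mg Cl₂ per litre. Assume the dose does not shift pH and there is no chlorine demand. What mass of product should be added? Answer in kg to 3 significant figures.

(a) Chlorine deficit: 4.9 − 0.7 = 4.2 ppm = 4.2 mg/L as Cl₂.
(a) Cl₂ equivalent needed: 4.2 mg/L × 603,000 L = 2,533,000 mg = 2533 g.
(a) Product at 77.4% available chlorine: 2533 / 0.774 = 3272 g.

(b) Volume: 94.8 m³ = 94,800 L.
(b) [OCl⁻]/[HOCl] = 10^(pH − pKa) = 10^(7.86 − 7.5) = 2.291; fraction as HOCl = 1/(1 + 2.291) = 0.3039.
(b) Free chlorine required for 3 ppm HOCl: 3 / 0.3039 = 9.873 ppm.
(b) FC to add: 9.873 − 0.5 = 9.373 mg/L as Cl₂.
(b) Cl₂ equivalent: 9.373 mg/L × 94,800 L = 888.5 g.
(b) Product at 88.7% available Cl: 888.5 / 0.887 = 1002 g.

(a) 3.27 kg; (b) 1.00 kg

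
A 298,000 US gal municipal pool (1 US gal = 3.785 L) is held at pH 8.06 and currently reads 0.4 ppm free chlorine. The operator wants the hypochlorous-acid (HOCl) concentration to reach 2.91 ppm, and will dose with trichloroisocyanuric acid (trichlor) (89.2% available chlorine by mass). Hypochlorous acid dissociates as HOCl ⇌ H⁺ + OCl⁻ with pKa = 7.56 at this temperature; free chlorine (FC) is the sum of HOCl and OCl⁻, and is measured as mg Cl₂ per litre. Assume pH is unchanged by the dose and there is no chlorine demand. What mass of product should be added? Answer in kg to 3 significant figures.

14.8 kg

Volume: 298,000 US gal × 3.785 L/gal = 1,127,930 L.
[OCl⁻]/[HOCl] = 10^(pH − pKa) = 10^(8.06 − 7.56) = 3.162; fraction as HOCl = 1/(1 + 3.162) = 0.2403.
Free chlorine required for 2.91 ppm HOCl: 2.91 / 0.2403 = 12.11 ppm.
FC to add: 12.11 − 0.4 = 11.71 mg/L as Cl₂.
Cl₂ equivalent: 11.71 mg/L × 1,127,930 L = 13,210 g.
Product at 89.2% available Cl: 13,210 / 0.892 = 14,810 g.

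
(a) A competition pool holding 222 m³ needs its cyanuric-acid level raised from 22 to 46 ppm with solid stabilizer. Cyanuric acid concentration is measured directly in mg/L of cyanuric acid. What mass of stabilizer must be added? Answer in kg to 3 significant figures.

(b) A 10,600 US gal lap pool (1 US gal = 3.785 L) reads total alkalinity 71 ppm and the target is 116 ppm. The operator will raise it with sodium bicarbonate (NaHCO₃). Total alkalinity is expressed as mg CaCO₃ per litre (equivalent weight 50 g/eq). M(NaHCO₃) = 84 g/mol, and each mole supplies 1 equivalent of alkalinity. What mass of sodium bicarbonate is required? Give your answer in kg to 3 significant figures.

(a) Volume: 222 m³ = 222,000 L.
(a) CYA to add: (46 − 22) = 24 mg/L × 222,000 L = 5328 g cyanuric acid.

(b) Volume: 10,600 US gal × 3.785 L/gal = 40,121 L.
(b) Alkalinity to add: (116 − 71) = 45 mg/L as CaCO₃ × 40,121 L = 1805 g as CaCO₃.
(b) Equivalents: 1805 g ÷ 50 g/eq = 36.11 eq.
(b) NaHCO₃ supplies 1 eq per mole → 36.11 mol.
(b) Mass: 36.11 mol × 84 g/mol = 3033 g.

(a) 5.33 kg; (b) 3.03 kg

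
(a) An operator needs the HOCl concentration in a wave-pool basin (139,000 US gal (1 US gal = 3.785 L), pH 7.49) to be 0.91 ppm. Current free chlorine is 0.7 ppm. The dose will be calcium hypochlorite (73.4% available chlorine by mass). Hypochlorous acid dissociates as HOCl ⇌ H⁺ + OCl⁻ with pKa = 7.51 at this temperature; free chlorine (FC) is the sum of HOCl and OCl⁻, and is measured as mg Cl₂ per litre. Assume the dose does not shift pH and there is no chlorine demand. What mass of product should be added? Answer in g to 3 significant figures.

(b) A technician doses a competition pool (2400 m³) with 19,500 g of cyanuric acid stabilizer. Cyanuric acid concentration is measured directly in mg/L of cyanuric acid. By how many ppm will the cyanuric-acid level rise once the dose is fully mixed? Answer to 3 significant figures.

(a) Volume: 139,000 US gal × 3.785 L/gal = 526,115 L.
(a) [OCl⁻]/[HOCl] = 10^(pH − pKa) = 10^(7.49 − 7.51) = 0.955; fraction as HOCl = 1/(1 + 0.955) = 0.5115.
(a) Free chlorine required for 0.91 ppm HOCl: 0.91 / 0.5115 = 1.779 ppm.
(a) FC to add: 1.779 − 0.7 = 1.079 mg/L as Cl₂.
(a) Cl₂ equivalent: 1.079 mg/L × 526,115 L = 567.7 g.
(a) Product at 73.4% available Cl: 567.7 / 0.734 = 773.4 g.

(b) Volume: 2400 m³ = 2,400,000 L.
(b) Rise: 19,500 g / 2,400,000 L × 1000 = 8.125 mg/L.

(a) 773 g; (b) 8.12 ppm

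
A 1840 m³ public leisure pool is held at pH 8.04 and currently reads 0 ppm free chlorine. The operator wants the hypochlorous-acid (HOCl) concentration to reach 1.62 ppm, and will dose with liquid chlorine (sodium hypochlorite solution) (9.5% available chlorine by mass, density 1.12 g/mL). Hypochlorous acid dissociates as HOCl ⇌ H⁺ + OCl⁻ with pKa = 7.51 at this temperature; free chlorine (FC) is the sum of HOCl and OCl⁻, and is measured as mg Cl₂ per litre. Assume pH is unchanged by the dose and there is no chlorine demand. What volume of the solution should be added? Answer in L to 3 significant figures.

123 L

Volume: 1840 m³ = 1,840,000 L.
[OCl⁻]/[HOCl] = 10^(pH − pKa) = 10^(8.04 − 7.51) = 3.388; fraction as HOCl = 1/(1 + 3.388) = 0.2279.
Free chlorine required for 1.62 ppm HOCl: 1.62 / 0.2279 = 7.109 ppm.
FC to add: 7.109 − 0 = 7.109 mg/L as Cl₂.
Cl₂ equivalent: 7.109 mg/L × 1,840,000 L = 13,080 g.
Product at 9.5% available Cl: 13,080 / 0.095 = 137,700 g.
Volume: 137,700 g ÷ 1.12 g/mL = 122,900 mL.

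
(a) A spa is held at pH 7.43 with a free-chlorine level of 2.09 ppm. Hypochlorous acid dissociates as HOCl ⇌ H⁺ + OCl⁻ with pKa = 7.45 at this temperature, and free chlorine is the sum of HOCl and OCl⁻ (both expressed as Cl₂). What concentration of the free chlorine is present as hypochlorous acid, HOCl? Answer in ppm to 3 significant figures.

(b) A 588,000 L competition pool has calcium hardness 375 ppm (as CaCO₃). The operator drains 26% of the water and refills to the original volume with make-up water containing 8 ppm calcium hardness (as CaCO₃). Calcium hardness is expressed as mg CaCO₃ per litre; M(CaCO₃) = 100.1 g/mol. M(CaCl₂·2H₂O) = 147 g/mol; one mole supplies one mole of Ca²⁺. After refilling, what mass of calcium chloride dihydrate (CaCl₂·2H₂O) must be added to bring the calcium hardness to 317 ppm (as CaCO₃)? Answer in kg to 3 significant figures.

(a) 1.07 ppm; (b) 32.3 kg

(a) [OCl⁻]/[HOCl] = 10^(pH − pKa) = 10^(7.43 − 7.45) = 10^-0.02 = 0.955.
(a) Fraction as HOCl = 1 / (1 + 0.955) = 0.5115.
(a) HOCl = 0.5115 × 2.09 ppm = 1.069 ppm.

(b) After draining 26% and refilling: 375 × 0.74 + 8 × 0.26 = 279.58 ppm.
(b) Deficit to target: 317 − 279.58 = 37.42 mg/L.
(b) As CaCO₃: 37.42 mg/L × 588,000 L = 22,000 g; ÷ 100.1 = 219.8 mol Ca²⁺.
(b) Mass: 219.8 × 147 = 32,310 g.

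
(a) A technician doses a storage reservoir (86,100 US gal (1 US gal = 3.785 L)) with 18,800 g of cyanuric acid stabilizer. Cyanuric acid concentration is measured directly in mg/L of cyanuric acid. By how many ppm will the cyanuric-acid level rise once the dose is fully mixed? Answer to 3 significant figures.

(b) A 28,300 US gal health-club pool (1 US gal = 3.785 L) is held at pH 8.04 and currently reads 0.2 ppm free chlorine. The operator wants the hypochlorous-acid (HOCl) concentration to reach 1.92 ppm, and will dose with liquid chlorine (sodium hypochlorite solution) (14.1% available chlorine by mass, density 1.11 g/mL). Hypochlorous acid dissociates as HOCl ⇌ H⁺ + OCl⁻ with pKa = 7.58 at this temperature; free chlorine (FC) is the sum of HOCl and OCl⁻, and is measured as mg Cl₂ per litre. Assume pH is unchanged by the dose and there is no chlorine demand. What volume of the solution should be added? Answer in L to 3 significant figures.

(a) 57.7 ppm; (b) 4.97 L

(a) Volume: 86,100 US gal × 3.785 L/gal = 325,888 L.
(a) Rise: 18,800 g / 325,888 L × 1000 = 57.69 mg/L.

(b) Volume: 28,300 US gal × 3.785 L/gal = 107,116 L.
(b) [OCl⁻]/[HOCl] = 10^(pH − pKa) = 10^(8.04 − 7.58) = 2.884; fraction as HOCl = 1/(1 + 2.884) = 0.2575.
(b) Free chlorine required for 1.92 ppm HOCl: 1.92 / 0.2575 = 7.457 ppm.
(b) FC to add: 7.457 − 0.2 = 7.257 mg/L as Cl₂.
(b) Cl₂ equivalent: 7.257 mg/L × 107,116 L = 777.4 g.
(b) Product at 14.1% available Cl: 777.4 / 0.141 = 5513 g.
(b) Volume: 5513 g ÷ 1.11 g/mL = 4967 mL.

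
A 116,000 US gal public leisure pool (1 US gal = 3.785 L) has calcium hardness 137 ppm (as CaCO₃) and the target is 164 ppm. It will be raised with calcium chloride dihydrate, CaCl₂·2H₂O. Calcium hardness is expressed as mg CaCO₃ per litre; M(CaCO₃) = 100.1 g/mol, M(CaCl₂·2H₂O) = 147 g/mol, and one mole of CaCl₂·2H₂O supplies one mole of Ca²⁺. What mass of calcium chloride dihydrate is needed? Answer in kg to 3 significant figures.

17.4 kg

Volume: 116,000 US gal × 3.785 L/gal = 439,060 L.
Hardness to add: (164 − 137) = 27 mg/L as CaCO₃ × 439,060 L = 11,850 g as CaCO₃.
Moles of Ca²⁺ (1 mol Ca²⁺ ≡ 1 mol CaCO₃): 11,850 / 100.1 g/mol = 118.4 mol.
Mass of CaCl₂·2H₂O: 118.4 × 147 = 17,410 g.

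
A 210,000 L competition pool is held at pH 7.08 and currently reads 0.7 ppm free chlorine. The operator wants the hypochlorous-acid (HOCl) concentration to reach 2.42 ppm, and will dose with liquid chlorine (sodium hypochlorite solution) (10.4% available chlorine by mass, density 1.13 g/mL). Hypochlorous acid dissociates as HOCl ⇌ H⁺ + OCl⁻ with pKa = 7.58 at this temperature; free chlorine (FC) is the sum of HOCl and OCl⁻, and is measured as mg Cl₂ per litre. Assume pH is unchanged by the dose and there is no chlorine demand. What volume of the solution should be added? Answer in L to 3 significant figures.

4.44 L

[OCl⁻]/[HOCl] = 10^(pH − pKa) = 10^(7.08 − 7.58) = 0.3162; fraction as HOCl = 1/(1 + 0.3162) = 0.7597.
Free chlorine required for 2.42 ppm HOCl: 2.42 / 0.7597 = 3.185 ppm.
FC to add: 3.185 − 0.7 = 2.485 mg/L as Cl₂.
Cl₂ equivalent: 2.485 mg/L × 210,000 L = 521.9 g.
Product at 10.4% available Cl: 521.9 / 0.104 = 5018 g.
Volume: 5018 g ÷ 1.13 g/mL = 4441 mL.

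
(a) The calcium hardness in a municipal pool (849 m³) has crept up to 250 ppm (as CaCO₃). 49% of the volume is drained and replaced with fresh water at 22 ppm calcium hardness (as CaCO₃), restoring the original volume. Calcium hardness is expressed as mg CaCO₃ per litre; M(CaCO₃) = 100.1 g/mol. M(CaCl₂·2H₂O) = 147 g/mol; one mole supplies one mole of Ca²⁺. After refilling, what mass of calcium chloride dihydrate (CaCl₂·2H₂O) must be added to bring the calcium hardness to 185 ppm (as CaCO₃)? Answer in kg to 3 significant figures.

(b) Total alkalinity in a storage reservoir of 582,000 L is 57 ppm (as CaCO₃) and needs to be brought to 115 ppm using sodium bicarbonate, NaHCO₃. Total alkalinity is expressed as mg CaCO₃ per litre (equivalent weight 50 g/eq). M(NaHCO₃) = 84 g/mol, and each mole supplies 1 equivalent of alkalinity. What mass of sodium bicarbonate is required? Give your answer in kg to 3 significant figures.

(a) 58.2 kg; (b) 56.7 kg

(a) Volume: 849 m³ = 849,000 L.
(a) After draining 49% and refilling: 250 × 0.51 + 22 × 0.49 = 138.28 ppm.
(a) Deficit to target: 185 − 138.28 = 46.72 mg/L.
(a) As CaCO₃: 46.72 mg/L × 849,000 L = 39,670 g; ÷ 100.1 = 396.3 mol Ca²⁺.
(a) Mass: 396.3 × 147 = 58,250 g.

(b) Alkalinity to add: (115 − 57) = 58 mg/L as CaCO₃ × 582,000 L = 33,760 g as CaCO₃.
(b) Equivalents: 33,760 g ÷ 50 g/eq = 675.1 eq.
(b) NaHCO₃ supplies 1 eq per mole → 675.1 mol.
(b) Mass: 675.1 mol × 84 g/mol = 56,710 g.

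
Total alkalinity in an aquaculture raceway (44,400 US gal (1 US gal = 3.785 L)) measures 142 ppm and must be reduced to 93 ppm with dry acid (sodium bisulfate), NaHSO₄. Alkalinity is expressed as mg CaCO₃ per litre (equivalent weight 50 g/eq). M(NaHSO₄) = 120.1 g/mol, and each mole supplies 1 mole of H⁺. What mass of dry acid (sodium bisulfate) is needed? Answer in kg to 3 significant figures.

Volume: 44,400 US gal × 3.785 L/gal = 168,054 L.
Alkalinity to neutralize: (142 − 93) = 49 mg/L as CaCO₃ × 168,054 L = 8235 g as CaCO₃.
Equivalents of H⁺ required: 8235 ÷ 50 g/eq = 164.7 eq = 164.7 mol NaHSO₄.
Mass of NaHSO₄: 164.7 × 120.1 = 19,780 g.

19.8 kg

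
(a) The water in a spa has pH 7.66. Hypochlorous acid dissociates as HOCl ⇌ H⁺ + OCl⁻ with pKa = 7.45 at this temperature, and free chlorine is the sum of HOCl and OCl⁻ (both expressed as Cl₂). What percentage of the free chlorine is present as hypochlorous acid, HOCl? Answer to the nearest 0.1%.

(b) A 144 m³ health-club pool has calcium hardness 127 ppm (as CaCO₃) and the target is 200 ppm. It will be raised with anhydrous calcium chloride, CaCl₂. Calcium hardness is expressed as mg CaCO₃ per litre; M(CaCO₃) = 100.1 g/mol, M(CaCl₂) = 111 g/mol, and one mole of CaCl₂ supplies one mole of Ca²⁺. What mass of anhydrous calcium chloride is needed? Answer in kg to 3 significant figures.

(a) 38.1%; (b) 11.7 kg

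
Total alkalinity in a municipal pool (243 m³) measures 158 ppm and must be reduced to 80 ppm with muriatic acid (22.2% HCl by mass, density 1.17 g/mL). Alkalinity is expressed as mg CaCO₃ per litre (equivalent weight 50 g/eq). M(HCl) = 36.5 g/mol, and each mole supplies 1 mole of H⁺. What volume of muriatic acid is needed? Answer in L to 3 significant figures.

53.3 L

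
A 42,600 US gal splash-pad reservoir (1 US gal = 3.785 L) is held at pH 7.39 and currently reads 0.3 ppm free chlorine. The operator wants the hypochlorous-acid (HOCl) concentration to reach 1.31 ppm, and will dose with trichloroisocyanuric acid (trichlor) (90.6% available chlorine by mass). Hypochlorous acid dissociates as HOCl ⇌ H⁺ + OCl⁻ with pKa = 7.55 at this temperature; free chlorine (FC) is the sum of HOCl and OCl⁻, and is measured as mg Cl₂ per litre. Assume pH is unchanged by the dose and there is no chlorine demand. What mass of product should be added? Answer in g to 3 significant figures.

Volume: 42,600 US gal × 3.785 L/gal = 161,241 L.
[OCl⁻]/[HOCl] = 10^(pH − pKa) = 10^(7.39 − 7.55) = 0.6918; fraction as HOCl = 1/(1 + 0.6918) = 0.5911.
Free chlorine required for 1.31 ppm HOCl: 1.31 / 0.5911 = 2.216 ppm.
FC to add: 2.216 − 0.3 = 1.916 mg/L as Cl₂.
Cl₂ equivalent: 1.916 mg/L × 161,241 L = 309 g.
Product at 90.6% available Cl: 309 / 0.906 = 341 g.

341 g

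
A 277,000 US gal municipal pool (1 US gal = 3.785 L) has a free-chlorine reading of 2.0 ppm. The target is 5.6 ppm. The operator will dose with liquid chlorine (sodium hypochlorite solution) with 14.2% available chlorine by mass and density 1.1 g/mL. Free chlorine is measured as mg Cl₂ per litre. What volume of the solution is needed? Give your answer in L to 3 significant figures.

24.2 L

Volume: 277,000 US gal × 3.785 L/gal = 1,048,445 L.
Chlorine deficit: 5.6 − 2.0 = 3.6 ppm = 3.6 mg/L as Cl₂.
Cl₂ equivalent needed: 3.6 mg/L × 1,048,445 L = 3,774,000 mg = 3774 g.
Product at 14.2% available chlorine: 3774 / 0.142 = 26,580 g.
Volume at density 1.1 g/mL: 26,580 g ÷ 1.1 g/mL = 24,160 mL.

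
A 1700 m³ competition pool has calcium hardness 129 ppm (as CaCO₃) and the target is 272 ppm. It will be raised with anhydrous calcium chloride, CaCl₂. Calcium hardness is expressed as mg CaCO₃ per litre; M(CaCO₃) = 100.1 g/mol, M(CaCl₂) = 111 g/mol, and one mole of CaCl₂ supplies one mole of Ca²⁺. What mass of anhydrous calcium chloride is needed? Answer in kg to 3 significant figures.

270 kg

Volume: 1700 m³ = 1,700,000 L.
Hardness to add: (272 − 129) = 143 mg/L as CaCO₃ × 1,700,000 L = 243,100 g as CaCO₃.
Moles of Ca²⁺ (1 mol Ca²⁺ ≡ 1 mol CaCO₃): 243,100 / 100.1 g/mol = 2429 mol.
Mass of CaCl₂: 2429 × 111 = 269,600 g.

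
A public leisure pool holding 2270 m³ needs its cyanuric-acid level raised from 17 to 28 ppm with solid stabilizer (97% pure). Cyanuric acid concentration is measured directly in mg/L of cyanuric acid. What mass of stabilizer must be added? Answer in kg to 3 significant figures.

Volume: 2270 m³ = 2,270,000 L.
CYA to add: (28 − 17) = 11 mg/L × 2,270,000 L = 24,970 g cyanuric acid.
At 97% purity: 24,970 / 0.97 = 25,740 g product.

25.7 kg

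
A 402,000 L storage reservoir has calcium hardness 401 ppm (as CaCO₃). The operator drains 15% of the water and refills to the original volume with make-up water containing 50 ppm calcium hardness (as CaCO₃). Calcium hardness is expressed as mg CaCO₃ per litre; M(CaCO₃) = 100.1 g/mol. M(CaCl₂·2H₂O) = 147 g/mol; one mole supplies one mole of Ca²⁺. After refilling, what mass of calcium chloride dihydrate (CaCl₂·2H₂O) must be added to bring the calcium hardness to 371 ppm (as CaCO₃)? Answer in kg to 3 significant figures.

After draining 15% and refilling: 401 × 0.85 + 50 × 0.15 = 348.35 ppm.
Deficit to target: 371 − 348.35 = 22.65 mg/L.
As CaCO₃: 22.65 mg/L × 402,000 L = 9105 g; ÷ 100.1 = 90.96 mol Ca²⁺.
Mass: 90.96 × 147 = 13,370 g.

13.4 kg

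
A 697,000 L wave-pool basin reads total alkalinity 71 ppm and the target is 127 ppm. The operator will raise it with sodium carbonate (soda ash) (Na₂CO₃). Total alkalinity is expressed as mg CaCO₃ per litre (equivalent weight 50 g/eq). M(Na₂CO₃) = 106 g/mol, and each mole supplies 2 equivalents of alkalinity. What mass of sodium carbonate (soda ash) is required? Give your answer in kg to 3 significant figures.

Alkalinity to add: (127 − 71) = 56 mg/L as CaCO₃ × 697,000 L = 39,030 g as CaCO₃.
Equivalents: 39,030 g ÷ 50 g/eq = 780.6 eq.
Each mole of Na₂CO₃ supplies 2 eq, so 780.6 / 2 = 390.3 mol.
Mass: 390.3 mol × 106 g/mol = 41,370 g.

41.4 kg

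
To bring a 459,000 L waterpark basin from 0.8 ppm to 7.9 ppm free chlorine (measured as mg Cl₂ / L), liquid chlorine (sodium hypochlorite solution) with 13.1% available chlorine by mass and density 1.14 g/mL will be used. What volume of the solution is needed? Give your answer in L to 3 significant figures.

Chlorine deficit: 7.9 − 0.8 = 7.1 ppm = 7.1 mg/L as Cl₂.
Cl₂ equivalent needed: 7.1 mg/L × 459,000 L = 3,259,000 mg = 3259 g.
Product at 13.1% available chlorine: 3259 / 0.131 = 24,880 g.
Volume at density 1.14 g/mL: 24,880 g ÷ 1.14 g/mL = 21,820 mL.

21.8 L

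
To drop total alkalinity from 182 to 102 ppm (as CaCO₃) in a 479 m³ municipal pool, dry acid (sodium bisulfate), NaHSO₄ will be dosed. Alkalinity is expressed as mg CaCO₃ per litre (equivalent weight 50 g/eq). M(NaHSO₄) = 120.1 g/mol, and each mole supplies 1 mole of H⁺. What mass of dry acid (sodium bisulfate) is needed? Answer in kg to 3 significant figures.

Volume: 479 m³ = 479,000 L.
Alkalinity to neutralize: (182 − 102) = 80 mg/L as CaCO₃ × 479,000 L = 38,320 g as CaCO₃.
Equivalents of H⁺ required: 38,320 ÷ 50 g/eq = 766.4 eq = 766.4 mol NaHSO₄.
Mass of NaHSO₄: 766.4 × 120.1 = 92,040 g.

92.0 kg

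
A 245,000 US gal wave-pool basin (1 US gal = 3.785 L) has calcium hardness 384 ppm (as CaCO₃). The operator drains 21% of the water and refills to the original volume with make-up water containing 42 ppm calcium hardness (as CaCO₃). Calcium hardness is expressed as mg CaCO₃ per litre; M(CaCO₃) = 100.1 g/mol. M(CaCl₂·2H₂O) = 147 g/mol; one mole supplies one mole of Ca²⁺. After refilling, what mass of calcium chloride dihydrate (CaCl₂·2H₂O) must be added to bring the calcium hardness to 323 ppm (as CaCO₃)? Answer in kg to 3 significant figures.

14.7 kg

Volume: 245,000 US gal × 3.785 L/gal = 927,325 L.
After draining 21% and refilling: 384 × 0.79 + 42 × 0.21 = 312.18 ppm.
Deficit to target: 323 − 312.18 = 10.82 mg/L.
As CaCO₃: 10.82 mg/L × 927,325 L = 10,030 g; ÷ 100.1 = 100.2 mol Ca²⁺.
Mass: 100.2 × 147 = 14,730 g.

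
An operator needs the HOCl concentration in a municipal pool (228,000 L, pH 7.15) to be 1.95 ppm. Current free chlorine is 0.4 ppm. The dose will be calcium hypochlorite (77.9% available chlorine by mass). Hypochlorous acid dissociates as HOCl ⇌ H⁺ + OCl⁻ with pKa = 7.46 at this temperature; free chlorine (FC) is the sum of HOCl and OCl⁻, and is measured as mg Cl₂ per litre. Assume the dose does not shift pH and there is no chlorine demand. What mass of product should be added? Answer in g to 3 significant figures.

733 g

[OCl⁻]/[HOCl] = 10^(pH − pKa) = 10^(7.15 − 7.46) = 0.4898; fraction as HOCl = 1/(1 + 0.4898) = 0.6712.
Free chlorine required for 1.95 ppm HOCl: 1.95 / 0.6712 = 2.905 ppm.
FC to add: 2.905 − 0.4 = 2.505 mg/L as Cl₂.
Cl₂ equivalent: 2.505 mg/L × 228,000 L = 571.2 g.
Product at 77.9% available Cl: 571.2 / 0.779 = 733.2 g.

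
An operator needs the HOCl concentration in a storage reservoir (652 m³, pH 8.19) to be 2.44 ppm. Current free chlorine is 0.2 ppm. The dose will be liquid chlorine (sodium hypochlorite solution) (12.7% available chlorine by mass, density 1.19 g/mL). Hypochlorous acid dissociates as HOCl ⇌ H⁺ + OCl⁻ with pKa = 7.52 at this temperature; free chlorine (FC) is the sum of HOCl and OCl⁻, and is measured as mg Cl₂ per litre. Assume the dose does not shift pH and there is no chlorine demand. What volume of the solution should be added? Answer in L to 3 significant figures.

Volume: 652 m³ = 652,000 L.
[OCl⁻]/[HOCl] = 10^(pH − pKa) = 10^(8.19 − 7.52) = 4.677; fraction as HOCl = 1/(1 + 4.677) = 0.1761.
Free chlorine required for 2.44 ppm HOCl: 2.44 / 0.1761 = 13.85 ppm.
FC to add: 13.85 − 0.2 = 13.65 mg/L as Cl₂.
Cl₂ equivalent: 13.65 mg/L × 652,000 L = 8902 g.
Product at 12.7% available Cl: 8902 / 0.127 = 70,090 g.
Volume: 70,090 g ÷ 1.19 g/mL = 58,900 mL.

58.9 L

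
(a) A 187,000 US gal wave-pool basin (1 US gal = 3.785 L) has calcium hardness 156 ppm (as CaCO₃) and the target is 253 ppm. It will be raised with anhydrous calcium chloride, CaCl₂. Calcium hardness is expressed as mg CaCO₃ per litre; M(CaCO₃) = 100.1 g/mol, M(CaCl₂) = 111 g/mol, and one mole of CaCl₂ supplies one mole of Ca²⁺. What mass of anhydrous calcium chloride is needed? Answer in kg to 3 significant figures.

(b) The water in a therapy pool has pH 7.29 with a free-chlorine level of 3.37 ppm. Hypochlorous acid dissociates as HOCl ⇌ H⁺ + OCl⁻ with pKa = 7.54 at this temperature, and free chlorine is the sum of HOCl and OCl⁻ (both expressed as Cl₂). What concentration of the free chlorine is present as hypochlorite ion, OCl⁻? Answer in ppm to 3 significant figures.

(a) 76.1 kg; (b) 1.21 ppm

(a) Volume: 187,000 US gal × 3.785 L/gal = 707,795 L.
(a) Hardness to add: (253 − 156) = 97 mg/L as CaCO₃ × 707,795 L = 68,660 g as CaCO₃.
(a) Moles of Ca²⁺ (1 mol Ca²⁺ ≡ 1 mol CaCO₃): 68,660 / 100.1 g/mol = 685.9 mol.
(a) Mass of CaCl₂: 685.9 × 111 = 76,130 g.

(b) [OCl⁻]/[HOCl] = 10^(pH − pKa) = 10^(7.29 − 7.54) = 10^-0.25 = 0.5623.
(b) Fraction as HOCl = 1 / (1 + 0.5623) = 0.6401.
(b) OCl⁻ = (1 − 0.6401) × 3.37 ppm = 1.213 ppm.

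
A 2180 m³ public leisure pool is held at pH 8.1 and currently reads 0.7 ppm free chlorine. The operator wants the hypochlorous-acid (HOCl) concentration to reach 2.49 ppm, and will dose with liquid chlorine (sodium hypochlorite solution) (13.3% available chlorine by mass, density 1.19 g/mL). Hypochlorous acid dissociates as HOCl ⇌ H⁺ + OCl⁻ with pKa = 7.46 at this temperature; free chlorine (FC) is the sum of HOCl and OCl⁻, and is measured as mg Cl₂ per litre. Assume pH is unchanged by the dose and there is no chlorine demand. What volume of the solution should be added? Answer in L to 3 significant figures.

174 L

Volume: 2180 m³ = 2,180,000 L.
[OCl⁻]/[HOCl] = 10^(pH − pKa) = 10^(8.1 − 7.46) = 4.365; fraction as HOCl = 1/(1 + 4.365) = 0.1864.
Free chlorine required for 2.49 ppm HOCl: 2.49 / 0.1864 = 13.36 ppm.
FC to add: 13.36 − 0.7 = 12.66 mg/L as Cl₂.
Cl₂ equivalent: 12.66 mg/L × 2,180,000 L = 27,600 g.
Product at 13.3% available Cl: 27,600 / 0.133 = 207,500 g.
Volume: 207,500 g ÷ 1.19 g/mL = 174,400 mL.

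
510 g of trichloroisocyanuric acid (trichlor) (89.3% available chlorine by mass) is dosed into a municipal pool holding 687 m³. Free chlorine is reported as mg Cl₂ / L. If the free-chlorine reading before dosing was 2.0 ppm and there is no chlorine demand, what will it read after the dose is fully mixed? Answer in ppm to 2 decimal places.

2.66 ppm

Volume: 687 m³ = 687,000 L.
Available chlorine delivered: 510 g × 0.893 = 455.4 g as Cl₂.
Concentration rise: 455.4 g / 687,000 L = 0.6629 mg/L = 0.66 ppm.
Final FC: 2.0 + 0.66 = 2.66 ppm.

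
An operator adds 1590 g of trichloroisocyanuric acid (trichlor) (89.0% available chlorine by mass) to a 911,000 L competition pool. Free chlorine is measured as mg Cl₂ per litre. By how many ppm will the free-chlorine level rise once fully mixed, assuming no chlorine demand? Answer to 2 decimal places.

1.55 ppm

Available chlorine delivered: 1590 g × 0.89 = 1415 g as Cl₂.
Concentration rise: 1415 g / 911,000 L = 1.553 mg/L = 1.55 ppm.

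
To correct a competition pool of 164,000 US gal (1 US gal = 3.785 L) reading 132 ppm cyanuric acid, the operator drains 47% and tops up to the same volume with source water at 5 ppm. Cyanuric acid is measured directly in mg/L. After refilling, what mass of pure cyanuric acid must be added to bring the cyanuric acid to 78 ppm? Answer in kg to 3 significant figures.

Volume: 164,000 US gal × 3.785 L/gal = 620,740 L.
After draining 47% and refilling: 132 × 0.53 + 5 × 0.47 = 72.31 ppm.
Deficit to target: 78 − 72.31 = 5.69 mg/L.
Mass: 5.69 mg/L × 620,740 L = 3532 g cyanuric acid.

3.53 kg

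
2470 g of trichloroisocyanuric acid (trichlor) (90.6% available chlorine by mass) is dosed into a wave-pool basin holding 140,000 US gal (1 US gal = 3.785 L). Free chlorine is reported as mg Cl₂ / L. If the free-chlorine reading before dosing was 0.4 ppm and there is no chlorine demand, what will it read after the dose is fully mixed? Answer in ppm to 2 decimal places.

Volume: 140,000 US gal × 3.785 L/gal = 529,900 L.
Available chlorine delivered: 2470 g × 0.906 = 2238 g as Cl₂.
Concentration rise: 2238 g / 529,900 L = 4.223 mg/L = 4.22 ppm.
Final FC: 0.4 + 4.22 = 4.62 ppm.

4.62 ppm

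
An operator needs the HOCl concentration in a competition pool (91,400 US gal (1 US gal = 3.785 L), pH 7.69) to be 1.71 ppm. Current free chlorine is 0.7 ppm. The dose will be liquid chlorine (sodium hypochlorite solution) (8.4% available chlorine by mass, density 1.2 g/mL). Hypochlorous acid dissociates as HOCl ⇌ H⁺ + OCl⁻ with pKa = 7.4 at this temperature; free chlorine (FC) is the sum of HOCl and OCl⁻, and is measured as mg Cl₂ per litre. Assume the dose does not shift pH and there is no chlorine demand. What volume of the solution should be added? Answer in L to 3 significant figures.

Volume: 91,400 US gal × 3.785 L/gal = 345,949 L.
[OCl⁻]/[HOCl] = 10^(pH − pKa) = 10^(7.69 − 7.4) = 1.95; fraction as HOCl = 1/(1 + 1.95) = 0.339.
Free chlorine required for 1.71 ppm HOCl: 1.71 / 0.339 = 5.044 ppm.
FC to add: 5.044 − 0.7 = 4.344 mg/L as Cl₂.
Cl₂ equivalent: 4.344 mg/L × 345,949 L = 1503 g.
Product at 8.4% available Cl: 1503 / 0.084 = 17,890 g.
Volume: 17,890 g ÷ 1.2 g/mL = 14,910 mL.

14.9 L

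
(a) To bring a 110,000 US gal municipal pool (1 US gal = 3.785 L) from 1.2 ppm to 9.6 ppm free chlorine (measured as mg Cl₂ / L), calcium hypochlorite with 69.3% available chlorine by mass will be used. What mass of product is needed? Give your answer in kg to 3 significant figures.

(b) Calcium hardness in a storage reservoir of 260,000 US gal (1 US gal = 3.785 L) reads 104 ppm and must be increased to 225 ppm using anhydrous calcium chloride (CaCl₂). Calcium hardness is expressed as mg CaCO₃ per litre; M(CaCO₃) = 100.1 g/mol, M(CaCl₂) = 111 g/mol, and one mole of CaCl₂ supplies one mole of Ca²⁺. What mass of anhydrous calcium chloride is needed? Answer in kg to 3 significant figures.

(a) 5.05 kg; (b) 132 kg

(a) Volume: 110,000 US gal × 3.785 L/gal = 416,350 L.
(a) Chlorine deficit: 9.6 − 1.2 = 8.4 ppm = 8.4 mg/L as Cl₂.
(a) Cl₂ equivalent needed: 8.4 mg/L × 416,350 L = 3,497,000 mg = 3497 g.
(a) Product at 69.3% available chlorine: 3497 / 0.693 = 5047 g.

(b) Volume: 260,000 US gal × 3.785 L/gal = 984,100 L.
(b) Hardness to add: (225 − 104) = 121 mg/L as CaCO₃ × 984,100 L = 119,100 g as CaCO₃.
(b) Moles of Ca²⁺ (1 mol Ca²⁺ ≡ 1 mol CaCO₃): 119,100 / 100.1 g/mol = 1190 mol.
(b) Mass of CaCl₂: 1190 × 111 = 132,000 g.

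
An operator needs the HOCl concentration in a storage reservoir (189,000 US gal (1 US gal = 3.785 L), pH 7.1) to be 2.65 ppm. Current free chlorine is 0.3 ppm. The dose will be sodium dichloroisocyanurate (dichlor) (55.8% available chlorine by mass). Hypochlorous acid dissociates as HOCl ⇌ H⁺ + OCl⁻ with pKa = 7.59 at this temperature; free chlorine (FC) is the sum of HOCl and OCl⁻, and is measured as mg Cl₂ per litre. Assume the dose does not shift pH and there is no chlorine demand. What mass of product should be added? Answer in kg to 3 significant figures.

Volume: 189,000 US gal × 3.785 L/gal = 715,365 L.
[OCl⁻]/[HOCl] = 10^(pH − pKa) = 10^(7.1 − 7.59) = 0.3236; fraction as HOCl = 1/(1 + 0.3236) = 0.7555.
Free chlorine required for 2.65 ppm HOCl: 2.65 / 0.7555 = 3.508 ppm.
FC to add: 3.508 − 0.3 = 3.208 mg/L as Cl₂.
Cl₂ equivalent: 3.208 mg/L × 715,365 L = 2295 g.
Product at 55.8% available Cl: 2295 / 0.558 = 4112 g.

4.11 kg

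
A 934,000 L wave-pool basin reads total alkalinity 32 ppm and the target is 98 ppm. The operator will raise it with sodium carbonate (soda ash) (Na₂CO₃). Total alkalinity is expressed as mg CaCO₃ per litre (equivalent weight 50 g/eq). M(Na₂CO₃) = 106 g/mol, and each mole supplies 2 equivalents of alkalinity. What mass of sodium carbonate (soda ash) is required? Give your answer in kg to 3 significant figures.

65.3 kg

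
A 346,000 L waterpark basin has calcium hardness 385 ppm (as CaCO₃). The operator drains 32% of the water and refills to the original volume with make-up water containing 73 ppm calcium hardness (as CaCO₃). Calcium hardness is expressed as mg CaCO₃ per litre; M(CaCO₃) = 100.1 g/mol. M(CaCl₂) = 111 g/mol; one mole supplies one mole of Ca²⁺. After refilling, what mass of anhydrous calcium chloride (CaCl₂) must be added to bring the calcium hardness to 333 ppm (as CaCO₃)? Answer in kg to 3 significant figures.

After draining 32% and refilling: 385 × 0.68 + 73 × 0.32 = 285.16 ppm.
Deficit to target: 333 − 285.16 = 47.84 mg/L.
As CaCO₃: 47.84 mg/L × 346,000 L = 16,550 g; ÷ 100.1 = 165.4 mol Ca²⁺.
Mass: 165.4 × 111 = 18,360 g.

18.4 kg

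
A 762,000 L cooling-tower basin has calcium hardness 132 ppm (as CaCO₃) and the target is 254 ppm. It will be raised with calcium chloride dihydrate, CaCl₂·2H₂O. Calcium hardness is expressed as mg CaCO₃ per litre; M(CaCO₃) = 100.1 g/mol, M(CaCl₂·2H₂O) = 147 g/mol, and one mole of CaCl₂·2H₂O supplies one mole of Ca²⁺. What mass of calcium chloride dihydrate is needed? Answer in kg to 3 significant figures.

137 kg

Hardness to add: (254 − 132) = 122 mg/L as CaCO₃ × 762,000 L = 92,960 g as CaCO₃.
Moles of Ca²⁺ (1 mol Ca²⁺ ≡ 1 mol CaCO₃): 92,960 / 100.1 g/mol = 928.7 mol.
Mass of CaCl₂·2H₂O: 928.7 × 147 = 136,500 g.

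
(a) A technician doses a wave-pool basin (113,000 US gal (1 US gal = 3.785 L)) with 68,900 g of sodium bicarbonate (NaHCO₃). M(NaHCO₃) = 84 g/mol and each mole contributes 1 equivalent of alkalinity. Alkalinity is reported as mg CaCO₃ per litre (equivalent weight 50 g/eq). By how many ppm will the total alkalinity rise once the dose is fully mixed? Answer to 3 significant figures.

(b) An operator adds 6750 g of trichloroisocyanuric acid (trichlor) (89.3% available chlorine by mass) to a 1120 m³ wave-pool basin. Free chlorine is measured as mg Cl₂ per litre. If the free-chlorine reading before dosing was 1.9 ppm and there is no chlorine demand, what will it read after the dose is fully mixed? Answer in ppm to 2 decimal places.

(a) 95.9 ppm; (b) 7.28 ppm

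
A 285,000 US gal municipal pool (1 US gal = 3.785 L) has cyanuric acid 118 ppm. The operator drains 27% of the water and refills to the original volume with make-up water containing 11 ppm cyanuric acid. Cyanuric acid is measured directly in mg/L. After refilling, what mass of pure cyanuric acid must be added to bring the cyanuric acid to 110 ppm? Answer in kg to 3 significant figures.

Volume: 285,000 US gal × 3.785 L/gal = 1,078,725 L.
After draining 27% and refilling: 118 × 0.73 + 11 × 0.27 = 89.11 ppm.
Deficit to target: 110 − 89.11 = 20.89 mg/L.
Mass: 20.89 mg/L × 1,078,725 L = 22,530 g cyanuric acid.

22.5 kg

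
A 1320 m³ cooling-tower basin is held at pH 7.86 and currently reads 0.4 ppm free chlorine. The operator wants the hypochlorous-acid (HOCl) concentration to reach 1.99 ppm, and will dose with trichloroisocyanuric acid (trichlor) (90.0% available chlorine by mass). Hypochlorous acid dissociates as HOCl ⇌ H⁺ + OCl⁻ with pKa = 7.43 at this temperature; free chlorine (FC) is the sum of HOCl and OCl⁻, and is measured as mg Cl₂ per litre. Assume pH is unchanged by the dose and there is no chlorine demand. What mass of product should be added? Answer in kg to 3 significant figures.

10.2 kg

Volume: 1320 m³ = 1,320,000 L.
[OCl⁻]/[HOCl] = 10^(pH − pKa) = 10^(7.86 − 7.43) = 2.692; fraction as HOCl = 1/(1 + 2.692) = 0.2709.
Free chlorine required for 1.99 ppm HOCl: 1.99 / 0.2709 = 7.346 ppm.
FC to add: 7.346 − 0.4 = 6.946 mg/L as Cl₂.
Cl₂ equivalent: 6.946 mg/L × 1,320,000 L = 9169 g.
Product at 90.0% available Cl: 9169 / 0.9 = 10,190 g.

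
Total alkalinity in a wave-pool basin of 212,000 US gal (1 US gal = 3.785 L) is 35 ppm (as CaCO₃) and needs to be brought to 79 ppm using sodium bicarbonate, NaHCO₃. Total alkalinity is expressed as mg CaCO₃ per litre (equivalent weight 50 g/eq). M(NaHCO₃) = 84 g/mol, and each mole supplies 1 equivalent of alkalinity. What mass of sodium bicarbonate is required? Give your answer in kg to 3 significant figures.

Volume: 212,000 US gal × 3.785 L/gal = 802,420 L.
Alkalinity to add: (79 − 35) = 44 mg/L as CaCO₃ × 802,420 L = 35,310 g as CaCO₃.
Equivalents: 35,310 g ÷ 50 g/eq = 706.1 eq.
NaHCO₃ supplies 1 eq per mole → 706.1 mol.
Mass: 706.1 mol × 84 g/mol = 59,310 g.

59.3 kg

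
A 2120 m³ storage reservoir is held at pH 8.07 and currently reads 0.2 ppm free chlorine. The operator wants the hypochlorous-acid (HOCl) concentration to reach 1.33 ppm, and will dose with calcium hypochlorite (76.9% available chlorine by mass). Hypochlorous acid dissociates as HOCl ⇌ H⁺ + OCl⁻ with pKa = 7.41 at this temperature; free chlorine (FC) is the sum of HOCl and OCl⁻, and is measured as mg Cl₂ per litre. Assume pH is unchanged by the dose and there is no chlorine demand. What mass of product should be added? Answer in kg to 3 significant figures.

19.9 kg

Volume: 2120 m³ = 2,120,000 L.
[OCl⁻]/[HOCl] = 10^(pH − pKa) = 10^(8.07 − 7.41) = 4.571; fraction as HOCl = 1/(1 + 4.571) = 0.1795.
Free chlorine required for 1.33 ppm HOCl: 1.33 / 0.1795 = 7.409 ppm.
FC to add: 7.409 − 0.2 = 7.209 mg/L as Cl₂.
Cl₂ equivalent: 7.209 mg/L × 2,120,000 L = 15,280 g.
Product at 76.9% available Cl: 15,280 / 0.769 = 19,870 g.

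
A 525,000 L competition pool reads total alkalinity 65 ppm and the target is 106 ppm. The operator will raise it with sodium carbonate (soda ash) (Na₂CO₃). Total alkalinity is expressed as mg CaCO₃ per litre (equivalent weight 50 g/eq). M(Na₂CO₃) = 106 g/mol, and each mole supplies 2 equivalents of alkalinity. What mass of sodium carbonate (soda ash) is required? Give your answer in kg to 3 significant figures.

Alkalinity to add: (106 − 65) = 41 mg/L as CaCO₃ × 525,000 L = 21,520 g as CaCO₃.
Equivalents: 21,520 g ÷ 50 g/eq = 430.5 eq.
Each mole of Na₂CO₃ supplies 2 eq, so 430.5 / 2 = 215.2 mol.
Mass: 215.2 mol × 106 g/mol = 22,820 g.

22.8 kg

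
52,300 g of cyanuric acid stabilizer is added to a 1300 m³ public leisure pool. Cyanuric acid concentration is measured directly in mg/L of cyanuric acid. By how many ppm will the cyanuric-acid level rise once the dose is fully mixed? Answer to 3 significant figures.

Volume: 1300 m³ = 1,300,000 L.
Rise: 52,300 g / 1,300,000 L × 1000 = 40.23 mg/L.

40.2 ppm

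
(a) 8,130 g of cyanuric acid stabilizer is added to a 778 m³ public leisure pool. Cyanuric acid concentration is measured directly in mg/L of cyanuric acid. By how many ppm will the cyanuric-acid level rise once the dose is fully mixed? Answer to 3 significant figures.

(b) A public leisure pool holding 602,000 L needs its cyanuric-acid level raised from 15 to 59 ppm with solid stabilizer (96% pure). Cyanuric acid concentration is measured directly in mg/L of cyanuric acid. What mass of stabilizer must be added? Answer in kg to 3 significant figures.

(a) Volume: 778 m³ = 778,000 L.
(a) Rise: 8,130 g / 778,000 L × 1000 = 10.45 mg/L.

(b) CYA to add: (59 − 15) = 44 mg/L × 602,000 L = 26,490 g cyanuric acid.
(b) At 96% purity: 26,490 / 0.96 = 27,590 g product.

(a) 10.4 ppm; (b) 27.6 kg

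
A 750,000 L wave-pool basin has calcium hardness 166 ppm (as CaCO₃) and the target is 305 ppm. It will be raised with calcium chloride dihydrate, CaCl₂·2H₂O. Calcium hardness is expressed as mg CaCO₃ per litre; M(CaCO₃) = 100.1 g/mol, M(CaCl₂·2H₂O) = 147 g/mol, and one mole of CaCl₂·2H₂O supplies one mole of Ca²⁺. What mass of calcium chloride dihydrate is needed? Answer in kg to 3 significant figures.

153 kg

Hardness to add: (305 − 166) = 139 mg/L as CaCO₃ × 750,000 L = 104,200 g as CaCO₃.
Moles of Ca²⁺ (1 mol Ca²⁺ ≡ 1 mol CaCO₃): 104,200 / 100.1 g/mol = 1041 mol.
Mass of CaCl₂·2H₂O: 1041 × 147 = 153,100 g.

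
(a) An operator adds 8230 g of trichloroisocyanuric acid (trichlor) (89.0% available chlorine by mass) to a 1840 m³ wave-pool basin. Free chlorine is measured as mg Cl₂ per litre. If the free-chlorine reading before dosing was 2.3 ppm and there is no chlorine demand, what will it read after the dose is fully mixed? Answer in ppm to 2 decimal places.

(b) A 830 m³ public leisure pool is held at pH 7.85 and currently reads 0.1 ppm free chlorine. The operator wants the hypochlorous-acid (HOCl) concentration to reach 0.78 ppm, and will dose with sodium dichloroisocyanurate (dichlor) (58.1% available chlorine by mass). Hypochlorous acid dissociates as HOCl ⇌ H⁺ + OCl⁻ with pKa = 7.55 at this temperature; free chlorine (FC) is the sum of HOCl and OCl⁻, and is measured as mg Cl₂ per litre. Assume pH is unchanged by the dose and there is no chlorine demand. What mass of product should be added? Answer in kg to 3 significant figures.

(a) 6.28 ppm; (b) 3.19 kg

(a) Volume: 1840 m³ = 1,840,000 L.
(a) Available chlorine delivered: 8230 g × 0.89 = 7325 g as Cl₂.
(a) Concentration rise: 7325 g / 1,840,000 L = 3.981 mg/L = 3.98 ppm.
(a) Final FC: 2.3 + 3.98 = 6.28 ppm.

(b) Volume: 830 m³ = 830,000 L.
(b) [OCl⁻]/[HOCl] = 10^(pH − pKa) = 10^(7.85 − 7.55) = 1.995; fraction as HOCl = 1/(1 + 1.995) = 0.3339.
(b) Free chlorine required for 0.78 ppm HOCl: 0.78 / 0.3339 = 2.336 ppm.
(b) FC to add: 2.336 − 0.1 = 2.236 mg/L as Cl₂.
(b) Cl₂ equivalent: 2.236 mg/L × 830,000 L = 1856 g.
(b) Product at 58.1% available Cl: 1856 / 0.581 = 3195 g.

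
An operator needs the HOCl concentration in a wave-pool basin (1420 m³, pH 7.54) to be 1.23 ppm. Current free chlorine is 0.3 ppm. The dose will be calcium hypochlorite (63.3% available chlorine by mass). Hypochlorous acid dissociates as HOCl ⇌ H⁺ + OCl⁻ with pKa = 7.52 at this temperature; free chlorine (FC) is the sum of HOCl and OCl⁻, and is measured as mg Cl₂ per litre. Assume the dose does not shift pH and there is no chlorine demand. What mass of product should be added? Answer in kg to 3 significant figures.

4.98 kg

Volume: 1420 m³ = 1,420,000 L.
[OCl⁻]/[HOCl] = 10^(pH − pKa) = 10^(7.54 − 7.52) = 1.047; fraction as HOCl = 1/(1 + 1.047) = 0.4885.
Free chlorine required for 1.23 ppm HOCl: 1.23 / 0.4885 = 2.518 ppm.
FC to add: 2.518 − 0.3 = 2.218 mg/L as Cl₂.
Cl₂ equivalent: 2.218 mg/L × 1,420,000 L = 3150 g.
Product at 63.3% available Cl: 3150 / 0.633 = 4976 g.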